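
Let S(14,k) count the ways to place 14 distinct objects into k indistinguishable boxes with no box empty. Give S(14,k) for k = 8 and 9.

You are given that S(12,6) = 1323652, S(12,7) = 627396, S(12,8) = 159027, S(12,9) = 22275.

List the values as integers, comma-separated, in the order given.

20912320, 5135130

[13] T[13,7]:7*627396+1323652=5715424 · T[13,8]:8*159027+627396=1899612 · T[13,9]:9*22275+159027=359502
[14] T[14,8]:8*1899612+5715424=20912320 · T[14,9]:9*359502+1899612=5135130
Read S(14,8) = 20912320, S(14,9) = 5135130.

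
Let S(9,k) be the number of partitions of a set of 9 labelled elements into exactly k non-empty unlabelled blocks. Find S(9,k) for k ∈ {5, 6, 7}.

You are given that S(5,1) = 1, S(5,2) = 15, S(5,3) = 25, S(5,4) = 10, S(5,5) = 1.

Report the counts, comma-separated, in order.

6951, 2646, 462

@6  (6,2):15·2+1→31, (6,3):25·3+15→90, (6,4):10·4+25→65, (6,5):1·5+10→15, (6,6):0·6+1→1
@7  (7,3):90·3+31→301, (7,4):65·4+90→350, (7,5):15·5+65→140, (7,6):1·6+15→21, (7,7):0·7+1→1
@8  (8,4):350·4+301→1701, (8,5):140·5+350→1050, (8,6):21·6+140→266, (8,7):1·7+21→28
@9  (9,5):1050·5+1701→6951, (9,6):266·6+1050→2646, (9,7):28·7+266→462
Read S(9,5) = 6951, S(9,6) = 2646, S(9,7) = 462.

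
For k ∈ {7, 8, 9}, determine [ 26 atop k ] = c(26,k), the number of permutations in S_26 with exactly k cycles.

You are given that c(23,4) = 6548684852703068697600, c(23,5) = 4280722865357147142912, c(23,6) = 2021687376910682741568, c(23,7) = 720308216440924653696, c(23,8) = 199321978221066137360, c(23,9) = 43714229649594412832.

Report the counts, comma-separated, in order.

13746468217967926978680000, 4144457803247115877036800, 1001369304512841374110000

row 24: T[24][5]=23·4280722865357147142912+6548684852703068697600=105005310755917452984576  T[24][6]=23·2021687376910682741568+4280722865357147142912=50779532534302850198976  T[24][7]=23·720308216440924653696+2021687376910682741568=18588776355051949776576  T[24][8]=23·199321978221066137360+720308216440924653696=5304713715525445812976  T[24][9]=23·43714229649594412832+199321978221066137360=1204749260161737632496
row 25: T[25][6]=24·50779532534302850198976+105005310755917452984576=1323714091579185857760000  T[25][7]=24·18588776355051949776576+50779532534302850198976=496910165055549644836800  T[25][8]=24·5304713715525445812976+18588776355051949776576=145901905527662649288000  T[25][9]=24·1204749260161737632496+5304713715525445812976=34218695959407148992880
row 26: T[26][7]=25·496910165055549644836800+1323714091579185857760000=13746468217967926978680000  T[26][8]=25·145901905527662649288000+496910165055549644836800=4144457803247115877036800  T[26][9]=25·34218695959407148992880+145901905527662649288000=1001369304512841374110000
Read c(26,7) = 13746468217967926978680000, c(26,8) = 4144457803247115877036800, c(26,9) = 1001369304512841374110000.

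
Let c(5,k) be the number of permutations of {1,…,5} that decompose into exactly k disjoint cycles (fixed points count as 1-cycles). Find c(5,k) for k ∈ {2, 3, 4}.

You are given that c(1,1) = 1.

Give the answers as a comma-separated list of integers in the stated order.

[2] T[2,1]:1*1+0=1 · T[2,2]:1*0+1=1
[3] T[3,1]:2*1+0=2 · T[3,2]:2*1+1=3 · T[3,3]:2*0+1=1
[4] T[4,1]:3*2+0=6 · T[4,2]:3*3+2=11 · T[4,3]:3*1+3=6 · T[4,4]:3*0+1=1
[5] T[5,2]:4*11+6=50 · T[5,3]:4*6+11=35 · T[5,4]:4*1+6=10
Read c(5,2) = 50, c(5,3) = 35, c(5,4) = 10.

50, 35, 10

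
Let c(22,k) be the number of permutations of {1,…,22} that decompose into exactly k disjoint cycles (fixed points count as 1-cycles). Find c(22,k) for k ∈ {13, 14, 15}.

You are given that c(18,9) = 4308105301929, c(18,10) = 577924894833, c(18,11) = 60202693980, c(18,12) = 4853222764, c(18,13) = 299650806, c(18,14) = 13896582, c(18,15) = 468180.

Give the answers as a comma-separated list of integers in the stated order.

373100999802531, 27188611869881, 1599718388730

row 19: T[19][10]=18·577924894833+4308105301929=14710753408923  T[19][11]=18·60202693980+577924894833=1661573386473  T[19][12]=18·4853222764+60202693980=147560703732  T[19][13]=18·299650806+4853222764=10246937272  T[19][14]=18·13896582+299650806=549789282  T[19][15]=18·468180+13896582=22323822
row 20: T[20][11]=19·1661573386473+14710753408923=46280647751910  T[20][12]=19·147560703732+1661573386473=4465226757381  T[20][13]=19·10246937272+147560703732=342252511900  T[20][14]=19·549789282+10246937272=20692933630  T[20][15]=19·22323822+549789282=973941900
row 21: T[21][12]=20·4465226757381+46280647751910=135585182899530  T[21][13]=20·342252511900+4465226757381=11310276995381  T[21][14]=20·20692933630+342252511900=756111184500  T[21][15]=20·973941900+20692933630=40171771630
row 22: T[22][13]=21·11310276995381+135585182899530=373100999802531  T[22][14]=21·756111184500+11310276995381=27188611869881  T[22][15]=21·40171771630+756111184500=1599718388730
Read c(22,13) = 373100999802531, c(22,14) = 27188611869881, c(22,15) = 1599718388730.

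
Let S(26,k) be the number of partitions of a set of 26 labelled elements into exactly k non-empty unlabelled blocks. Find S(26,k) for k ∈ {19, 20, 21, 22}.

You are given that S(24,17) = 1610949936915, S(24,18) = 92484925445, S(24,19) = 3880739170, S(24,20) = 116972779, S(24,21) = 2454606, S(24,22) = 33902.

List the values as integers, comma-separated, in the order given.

i=25: T(25,18)=1610949936915+18·92484925445=3275678594925 | T(25,19)=92484925445+19·3880739170=166218969675 | T(25,20)=3880739170+20·116972779=6220194750 | T(25,21)=116972779+21·2454606=168519505 | T(25,22)=2454606+22·33902=3200450
i=26: T(26,19)=3275678594925+19·166218969675=6433839018750 | T(26,20)=166218969675+20·6220194750=290622864675 | T(26,21)=6220194750+21·168519505=9759104355 | T(26,22)=168519505+22·3200450=238929405
Read S(26,19) = 6433839018750, S(26,20) = 290622864675, S(26,21) = 9759104355, S(26,22) = 238929405.

6433839018750, 290622864675, 9759104355, 238929405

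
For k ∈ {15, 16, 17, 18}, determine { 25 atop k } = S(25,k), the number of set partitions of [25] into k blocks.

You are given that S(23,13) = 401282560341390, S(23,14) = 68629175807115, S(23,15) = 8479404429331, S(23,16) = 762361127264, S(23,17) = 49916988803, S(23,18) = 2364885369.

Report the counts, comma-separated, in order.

@24  (24,14):68629175807115·14+401282560341390→1362091021641000, (24,15):8479404429331·15+68629175807115→195820242247080, (24,16):762361127264·16+8479404429331→20677182465555, (24,17):49916988803·17+762361127264→1610949936915, (24,18):2364885369·18+49916988803→92484925445
@25  (25,15):195820242247080·15+1362091021641000→4299394655347200, (25,16):20677182465555·16+195820242247080→526655161695960, (25,17):1610949936915·17+20677182465555→48063331393110, (25,18):92484925445·18+1610949936915→3275678594925
Read S(25,15) = 4299394655347200, S(25,16) = 526655161695960, S(25,17) = 48063331393110, S(25,18) = 3275678594925.

4299394655347200, 526655161695960, 48063331393110, 3275678594925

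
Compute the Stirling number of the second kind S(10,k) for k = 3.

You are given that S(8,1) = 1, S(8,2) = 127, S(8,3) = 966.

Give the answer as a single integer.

[9] T[9,2]:2*127+1=255 · T[9,3]:3*966+127=3025
[10] T[10,3]:3*3025+255=9330
Read S(10,3) = 9330.

9330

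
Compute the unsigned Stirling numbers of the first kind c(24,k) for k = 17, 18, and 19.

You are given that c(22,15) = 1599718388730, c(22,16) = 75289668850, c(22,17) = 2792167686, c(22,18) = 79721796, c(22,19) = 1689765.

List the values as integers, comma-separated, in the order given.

6400590336096, 241276443496, 7234669596

i=23: T(23,16)=1599718388730+22·75289668850=3256091103430 | T(23,17)=75289668850+22·2792167686=136717357942 | T(23,18)=2792167686+22·79721796=4546047198 | T(23,19)=79721796+22·1689765=116896626
i=24: T(24,17)=3256091103430+23·136717357942=6400590336096 | T(24,18)=136717357942+23·4546047198=241276443496 | T(24,19)=4546047198+23·116896626=7234669596
Read c(24,17) = 6400590336096, c(24,18) = 241276443496, c(24,19) = 7234669596.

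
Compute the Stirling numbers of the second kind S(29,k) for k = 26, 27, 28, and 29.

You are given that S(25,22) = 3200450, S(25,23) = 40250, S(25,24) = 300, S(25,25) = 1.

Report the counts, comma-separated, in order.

8336601, 74907, 406, 1

[26] T[26,23]:23*40250+3200450=4126200 · T[26,24]:24*300+40250=47450 · T[26,25]:25*1+300=325 · T[26,26]:26*0+1=1
[27] T[27,24]:24*47450+4126200=5265000 · T[27,25]:25*325+47450=55575 · T[27,26]:26*1+325=351 · T[27,27]:27*0+1=1
[28] T[28,25]:25*55575+5265000=6654375 · T[28,26]:26*351+55575=64701 · T[28,27]:27*1+351=378 · T[28,28]:28*0+1=1
[29] T[29,26]:26*64701+6654375=8336601 · T[29,27]:27*378+64701=74907 · T[29,28]:28*1+378=406 · T[29,29]:29*0+1=1
Read S(29,26) = 8336601, S(29,27) = 74907, S(29,28) = 406, S(29,29) = 1.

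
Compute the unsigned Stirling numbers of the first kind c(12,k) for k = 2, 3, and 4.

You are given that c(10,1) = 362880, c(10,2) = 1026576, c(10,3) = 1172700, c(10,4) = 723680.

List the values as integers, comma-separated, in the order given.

[11] T[11,1]:10*362880+0=3628800 · T[11,2]:10*1026576+362880=10628640 · T[11,3]:10*1172700+1026576=12753576 · T[11,4]:10*723680+1172700=8409500
[12] T[12,2]:11*10628640+3628800=120543840 · T[12,3]:11*12753576+10628640=150917976 · T[12,4]:11*8409500+12753576=105258076
Read c(12,2) = 120543840, c(12,3) = 150917976, c(12,4) = 105258076.

120543840, 150917976, 105258076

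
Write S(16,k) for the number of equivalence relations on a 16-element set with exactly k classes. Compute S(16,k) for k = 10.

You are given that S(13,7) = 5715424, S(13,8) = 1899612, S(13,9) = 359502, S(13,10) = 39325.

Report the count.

193754990

i=14: T(14,8)=5715424+8·1899612=20912320 | T(14,9)=1899612+9·359502=5135130 | T(14,10)=359502+10·39325=752752
i=15: T(15,9)=20912320+9·5135130=67128490 | T(15,10)=5135130+10·752752=12662650
i=16: T(16,10)=67128490+10·12662650=193754990
Read S(16,10) = 193754990.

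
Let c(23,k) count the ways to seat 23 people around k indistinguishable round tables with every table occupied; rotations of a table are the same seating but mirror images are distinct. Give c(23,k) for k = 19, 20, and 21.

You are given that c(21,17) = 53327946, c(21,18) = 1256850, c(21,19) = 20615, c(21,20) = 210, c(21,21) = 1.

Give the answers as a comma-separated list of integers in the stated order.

116896626, 2240315, 30107

@22  (22,18):1256850·21+53327946→79721796, (22,19):20615·21+1256850→1689765, (22,20):210·21+20615→25025, (22,21):1·21+210→231
@23  (23,19):1689765·22+79721796→116896626, (23,20):25025·22+1689765→2240315, (23,21):231·22+25025→30107
Read c(23,19) = 116896626, c(23,20) = 2240315, c(23,21) = 30107.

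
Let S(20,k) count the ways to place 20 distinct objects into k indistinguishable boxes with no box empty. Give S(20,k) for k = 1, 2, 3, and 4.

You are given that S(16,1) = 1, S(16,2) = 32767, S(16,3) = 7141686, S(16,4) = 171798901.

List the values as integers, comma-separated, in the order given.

i=17: T(17,1)=0+1·1=1 | T(17,2)=1+2·32767=65535 | T(17,3)=32767+3·7141686=21457825 | T(17,4)=7141686+4·171798901=694337290
i=18: T(18,1)=0+1·1=1 | T(18,2)=1+2·65535=131071 | T(18,3)=65535+3·21457825=64439010 | T(18,4)=21457825+4·694337290=2798806985
i=19: T(19,1)=0+1·1=1 | T(19,2)=1+2·131071=262143 | T(19,3)=131071+3·64439010=193448101 | T(19,4)=64439010+4·2798806985=11259666950
i=20: T(20,1)=0+1·1=1 | T(20,2)=1+2·262143=524287 | T(20,3)=262143+3·193448101=580606446 | T(20,4)=193448101+4·11259666950=45232115901
Read S(20,1) = 1, S(20,2) = 524287, S(20,3) = 580606446, S(20,4) = 45232115901.

1, 524287, 580606446, 45232115901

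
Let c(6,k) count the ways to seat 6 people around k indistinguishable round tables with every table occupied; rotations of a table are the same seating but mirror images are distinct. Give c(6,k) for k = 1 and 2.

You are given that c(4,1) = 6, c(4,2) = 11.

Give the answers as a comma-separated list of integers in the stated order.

@5  (5,1):6·4+0→24, (5,2):11·4+6→50
@6  (6,1):24·5+0→120, (6,2):50·5+24→274
Read c(6,1) = 120, c(6,2) = 274.

120, 274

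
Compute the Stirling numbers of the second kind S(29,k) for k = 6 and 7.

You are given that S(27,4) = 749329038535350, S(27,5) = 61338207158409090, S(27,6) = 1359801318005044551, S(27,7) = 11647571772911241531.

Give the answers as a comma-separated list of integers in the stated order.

i=28: T(28,5)=749329038535350+5·61338207158409090=307440364830580800 | T(28,6)=61338207158409090+6·1359801318005044551=8220146115188676396 | T(28,7)=1359801318005044551+7·11647571772911241531=82892803728383735268
i=29: T(29,6)=307440364830580800+6·8220146115188676396=49628317055962639176 | T(29,7)=8220146115188676396+7·82892803728383735268=588469772213874823272
Read S(29,6) = 49628317055962639176, S(29,7) = 588469772213874823272.

49628317055962639176, 588469772213874823272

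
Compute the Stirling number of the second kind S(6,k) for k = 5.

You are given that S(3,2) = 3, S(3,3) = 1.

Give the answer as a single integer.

i=4: T(4,3)=3+3·1=6 | T(4,4)=1+4·0=1
i=5: T(5,4)=6+4·1=10 | T(5,5)=1+5·0=1
i=6: T(6,5)=10+5·1=15
Read S(6,5) = 15.

15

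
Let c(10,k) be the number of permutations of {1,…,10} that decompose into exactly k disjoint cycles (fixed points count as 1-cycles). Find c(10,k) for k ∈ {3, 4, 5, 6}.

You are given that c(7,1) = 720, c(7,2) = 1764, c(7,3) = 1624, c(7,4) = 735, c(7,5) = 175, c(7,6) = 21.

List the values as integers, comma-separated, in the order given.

i=8: T(8,1)=0+7·720=5040 | T(8,2)=720+7·1764=13068 | T(8,3)=1764+7·1624=13132 | T(8,4)=1624+7·735=6769 | T(8,5)=735+7·175=1960 | T(8,6)=175+7·21=322
i=9: T(9,2)=5040+8·13068=109584 | T(9,3)=13068+8·13132=118124 | T(9,4)=13132+8·6769=67284 | T(9,5)=6769+8·1960=22449 | T(9,6)=1960+8·322=4536
i=10: T(10,3)=109584+9·118124=1172700 | T(10,4)=118124+9·67284=723680 | T(10,5)=67284+9·22449=269325 | T(10,6)=22449+9·4536=63273
Read c(10,3) = 1172700, c(10,4) = 723680, c(10,5) = 269325, c(10,6) = 63273.

1172700, 723680, 269325, 63273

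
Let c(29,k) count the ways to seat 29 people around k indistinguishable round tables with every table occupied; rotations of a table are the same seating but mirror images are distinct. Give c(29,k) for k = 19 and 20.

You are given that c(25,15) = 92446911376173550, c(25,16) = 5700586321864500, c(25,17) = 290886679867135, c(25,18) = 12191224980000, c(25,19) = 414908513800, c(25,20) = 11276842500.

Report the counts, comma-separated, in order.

3031400077459516035, 124243455209483610

[26] T[26,16]:25*5700586321864500+92446911376173550=234961569422786050 · T[26,17]:25*290886679867135+5700586321864500=12972753318542875 · T[26,18]:25*12191224980000+290886679867135=595667304367135 · T[26,19]:25*414908513800+12191224980000=22563937825000 · T[26,20]:25*11276842500+414908513800=696829576300
[27] T[27,17]:26*12972753318542875+234961569422786050=572253155704900800 · T[27,18]:26*595667304367135+12972753318542875=28460103232088385 · T[27,19]:26*22563937825000+595667304367135=1182329687817135 · T[27,20]:26*696829576300+22563937825000=40681506808800
[28] T[28,18]:27*28460103232088385+572253155704900800=1340675942971287195 · T[28,19]:27*1182329687817135+28460103232088385=60383004803151030 · T[28,20]:27*40681506808800+1182329687817135=2280730371654735
[29] T[29,19]:28*60383004803151030+1340675942971287195=3031400077459516035 · T[29,20]:28*2280730371654735+60383004803151030=124243455209483610
Read c(29,19) = 3031400077459516035, c(29,20) = 124243455209483610.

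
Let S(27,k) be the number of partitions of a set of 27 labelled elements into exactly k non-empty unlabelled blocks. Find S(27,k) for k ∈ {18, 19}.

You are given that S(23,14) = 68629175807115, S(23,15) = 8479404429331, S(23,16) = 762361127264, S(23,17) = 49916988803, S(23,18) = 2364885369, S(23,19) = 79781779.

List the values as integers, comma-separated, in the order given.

row 24: T[24][15]=15·8479404429331+68629175807115=195820242247080  T[24][16]=16·762361127264+8479404429331=20677182465555  T[24][17]=17·49916988803+762361127264=1610949936915  T[24][18]=18·2364885369+49916988803=92484925445  T[24][19]=19·79781779+2364885369=3880739170
row 25: T[25][16]=16·20677182465555+195820242247080=526655161695960  T[25][17]=17·1610949936915+20677182465555=48063331393110  T[25][18]=18·92484925445+1610949936915=3275678594925  T[25][19]=19·3880739170+92484925445=166218969675
row 26: T[26][17]=17·48063331393110+526655161695960=1343731795378830  T[26][18]=18·3275678594925+48063331393110=107025546101760  T[26][19]=19·166218969675+3275678594925=6433839018750
row 27: T[27][18]=18·107025546101760+1343731795378830=3270191625210510  T[27][19]=19·6433839018750+107025546101760=229268487458010
Read S(27,18) = 3270191625210510, S(27,19) = 229268487458010.

3270191625210510, 229268487458010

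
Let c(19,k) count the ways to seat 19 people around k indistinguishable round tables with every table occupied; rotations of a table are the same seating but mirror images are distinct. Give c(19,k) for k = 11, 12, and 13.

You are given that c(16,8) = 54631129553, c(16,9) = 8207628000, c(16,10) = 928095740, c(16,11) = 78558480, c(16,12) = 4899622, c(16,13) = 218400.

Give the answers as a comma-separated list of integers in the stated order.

row 17: T[17][9]=16·8207628000+54631129553=185953177553  T[17][10]=16·928095740+8207628000=23057159840  T[17][11]=16·78558480+928095740=2185031420  T[17][12]=16·4899622+78558480=156952432  T[17][13]=16·218400+4899622=8394022
row 18: T[18][10]=17·23057159840+185953177553=577924894833  T[18][11]=17·2185031420+23057159840=60202693980  T[18][12]=17·156952432+2185031420=4853222764  T[18][13]=17·8394022+156952432=299650806
row 19: T[19][11]=18·60202693980+577924894833=1661573386473  T[19][12]=18·4853222764+60202693980=147560703732  T[19][13]=18·299650806+4853222764=10246937272
Read c(19,11) = 1661573386473, c(19,12) = 147560703732, c(19,13) = 10246937272.

1661573386473, 147560703732, 10246937272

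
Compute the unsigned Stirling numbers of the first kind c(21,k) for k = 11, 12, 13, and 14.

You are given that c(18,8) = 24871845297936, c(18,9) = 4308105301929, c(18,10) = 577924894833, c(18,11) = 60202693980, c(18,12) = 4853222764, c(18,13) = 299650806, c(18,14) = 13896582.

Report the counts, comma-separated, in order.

[19] T[19,9]:18*4308105301929+24871845297936=102417740732658 · T[19,10]:18*577924894833+4308105301929=14710753408923 · T[19,11]:18*60202693980+577924894833=1661573386473 · T[19,12]:18*4853222764+60202693980=147560703732 · T[19,13]:18*299650806+4853222764=10246937272 · T[19,14]:18*13896582+299650806=549789282
[20] T[20,10]:19*14710753408923+102417740732658=381922055502195 · T[20,11]:19*1661573386473+14710753408923=46280647751910 · T[20,12]:19*147560703732+1661573386473=4465226757381 · T[20,13]:19*10246937272+147560703732=342252511900 · T[20,14]:19*549789282+10246937272=20692933630
[21] T[21,11]:20*46280647751910+381922055502195=1307535010540395 · T[21,12]:20*4465226757381+46280647751910=135585182899530 · T[21,13]:20*342252511900+4465226757381=11310276995381 · T[21,14]:20*20692933630+342252511900=756111184500
Read c(21,11) = 1307535010540395, c(21,12) = 135585182899530, c(21,13) = 11310276995381, c(21,14) = 756111184500.

1307535010540395, 135585182899530, 11310276995381, 756111184500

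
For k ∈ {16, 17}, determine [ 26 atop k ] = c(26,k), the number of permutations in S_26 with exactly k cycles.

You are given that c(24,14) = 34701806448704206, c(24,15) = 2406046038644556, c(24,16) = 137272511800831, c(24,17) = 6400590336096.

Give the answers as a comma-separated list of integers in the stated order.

[25] T[25,15]:24*2406046038644556+34701806448704206=92446911376173550 · T[25,16]:24*137272511800831+2406046038644556=5700586321864500 · T[25,17]:24*6400590336096+137272511800831=290886679867135
[26] T[26,16]:25*5700586321864500+92446911376173550=234961569422786050 · T[26,17]:25*290886679867135+5700586321864500=12972753318542875
Read c(26,16) = 234961569422786050, c(26,17) = 12972753318542875.

234961569422786050, 12972753318542875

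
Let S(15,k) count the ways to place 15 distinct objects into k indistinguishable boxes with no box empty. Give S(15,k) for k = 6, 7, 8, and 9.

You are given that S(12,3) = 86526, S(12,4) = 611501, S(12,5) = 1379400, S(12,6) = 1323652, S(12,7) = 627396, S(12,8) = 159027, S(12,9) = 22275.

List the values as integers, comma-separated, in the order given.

[13] T[13,4]:4*611501+86526=2532530 · T[13,5]:5*1379400+611501=7508501 · T[13,6]:6*1323652+1379400=9321312 · T[13,7]:7*627396+1323652=5715424 · T[13,8]:8*159027+627396=1899612 · T[13,9]:9*22275+159027=359502
[14] T[14,5]:5*7508501+2532530=40075035 · T[14,6]:6*9321312+7508501=63436373 · T[14,7]:7*5715424+9321312=49329280 · T[14,8]:8*1899612+5715424=20912320 · T[14,9]:9*359502+1899612=5135130
[15] T[15,6]:6*63436373+40075035=420693273 · T[15,7]:7*49329280+63436373=408741333 · T[15,8]:8*20912320+49329280=216627840 · T[15,9]:9*5135130+20912320=67128490
Read S(15,6) = 420693273, S(15,7) = 408741333, S(15,8) = 216627840, S(15,9) = 67128490.

420693273, 408741333, 216627840, 67128490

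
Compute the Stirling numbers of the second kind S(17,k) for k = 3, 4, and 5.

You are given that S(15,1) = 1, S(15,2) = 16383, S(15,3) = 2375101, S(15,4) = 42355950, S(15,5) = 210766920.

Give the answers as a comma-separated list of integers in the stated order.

21457825, 694337290, 5652751651

@16  (16,2):16383·2+1→32767, (16,3):2375101·3+16383→7141686, (16,4):42355950·4+2375101→171798901, (16,5):210766920·5+42355950→1096190550
@17  (17,3):7141686·3+32767→21457825, (17,4):171798901·4+7141686→694337290, (17,5):1096190550·5+171798901→5652751651
Read S(17,3) = 21457825, S(17,4) = 694337290, S(17,5) = 5652751651.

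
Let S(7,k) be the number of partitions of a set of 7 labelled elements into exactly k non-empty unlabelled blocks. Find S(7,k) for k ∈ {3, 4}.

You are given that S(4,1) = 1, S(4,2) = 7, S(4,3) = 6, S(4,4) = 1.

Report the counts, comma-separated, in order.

301, 350

row 5: T[5][1]=1·1+0=1  T[5][2]=2·7+1=15  T[5][3]=3·6+7=25  T[5][4]=4·1+6=10
row 6: T[6][2]=2·15+1=31  T[6][3]=3·25+15=90  T[6][4]=4·10+25=65
row 7: T[7][3]=3·90+31=301  T[7][4]=4·65+90=350
Read S(7,3) = 301, S(7,4) = 350.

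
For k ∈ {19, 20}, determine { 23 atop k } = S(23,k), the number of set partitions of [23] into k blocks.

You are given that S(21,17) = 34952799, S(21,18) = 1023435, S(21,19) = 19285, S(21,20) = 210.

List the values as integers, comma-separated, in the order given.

[22] T[22,18]:18*1023435+34952799=53374629 · T[22,19]:19*19285+1023435=1389850 · T[22,20]:20*210+19285=23485
[23] T[23,19]:19*1389850+53374629=79781779 · T[23,20]:20*23485+1389850=1859550
Read S(23,19) = 79781779, S(23,20) = 1859550.

79781779, 1859550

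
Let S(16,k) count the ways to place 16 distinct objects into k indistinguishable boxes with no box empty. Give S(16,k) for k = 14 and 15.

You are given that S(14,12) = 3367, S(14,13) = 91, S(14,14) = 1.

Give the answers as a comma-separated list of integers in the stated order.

6020, 120

row 15: T[15][13]=13·91+3367=4550  T[15][14]=14·1+91=105  T[15][15]=15·0+1=1
row 16: T[16][14]=14·105+4550=6020  T[16][15]=15·1+105=120
Read S(16,14) = 6020, S(16,15) = 120.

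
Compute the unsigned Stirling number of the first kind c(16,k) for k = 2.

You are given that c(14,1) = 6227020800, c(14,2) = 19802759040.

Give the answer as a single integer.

4339163001600

i=15: T(15,1)=0+14·6227020800=87178291200 | T(15,2)=6227020800+14·19802759040=283465647360
i=16: T(16,2)=87178291200+15·283465647360=4339163001600
Read c(16,2) = 4339163001600.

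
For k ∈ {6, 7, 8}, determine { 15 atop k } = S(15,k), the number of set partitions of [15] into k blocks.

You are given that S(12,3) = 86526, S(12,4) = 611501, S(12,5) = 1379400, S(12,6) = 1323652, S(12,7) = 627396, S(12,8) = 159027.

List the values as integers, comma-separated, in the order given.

420693273, 408741333, 216627840

[13] T[13,4]:4*611501+86526=2532530 · T[13,5]:5*1379400+611501=7508501 · T[13,6]:6*1323652+1379400=9321312 · T[13,7]:7*627396+1323652=5715424 · T[13,8]:8*159027+627396=1899612
[14] T[14,5]:5*7508501+2532530=40075035 · T[14,6]:6*9321312+7508501=63436373 · T[14,7]:7*5715424+9321312=49329280 · T[14,8]:8*1899612+5715424=20912320
[15] T[15,6]:6*63436373+40075035=420693273 · T[15,7]:7*49329280+63436373=408741333 · T[15,8]:8*20912320+49329280=216627840
Read S(15,6) = 420693273, S(15,7) = 408741333, S(15,8) = 216627840.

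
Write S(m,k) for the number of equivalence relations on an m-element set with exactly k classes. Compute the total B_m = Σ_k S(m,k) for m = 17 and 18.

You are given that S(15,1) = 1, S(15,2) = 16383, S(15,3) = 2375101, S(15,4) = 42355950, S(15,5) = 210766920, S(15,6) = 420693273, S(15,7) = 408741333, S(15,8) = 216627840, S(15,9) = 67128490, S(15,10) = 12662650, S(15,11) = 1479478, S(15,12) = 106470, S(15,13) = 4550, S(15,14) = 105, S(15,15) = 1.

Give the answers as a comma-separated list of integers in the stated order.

82864869804, 682076806159

@16  (16,1):1·1+0→1, (16,2):16383·2+1→32767, (16,3):2375101·3+16383→7141686, (16,4):42355950·4+2375101→171798901, (16,5):210766920·5+42355950→1096190550, (16,6):420693273·6+210766920→2734926558, (16,7):408741333·7+420693273→3281882604, (16,8):216627840·8+408741333→2141764053, (16,9):67128490·9+216627840→820784250, (16,10):12662650·10+67128490→193754990, (16,11):1479478·11+12662650→28936908, (16,12):106470·12+1479478→2757118, (16,13):4550·13+106470→165620, (16,14):105·14+4550→6020, (16,15):1·15+105→120, (16,16):0·16+1→1
@17  (17,1):1·1+0→1, (17,2):32767·2+1→65535, (17,3):7141686·3+32767→21457825, (17,4):171798901·4+7141686→694337290, (17,5):1096190550·5+171798901→5652751651, (17,6):2734926558·6+1096190550→17505749898, (17,7):3281882604·7+2734926558→25708104786, (17,8):2141764053·8+3281882604→20415995028, (17,9):820784250·9+2141764053→9528822303, (17,10):193754990·10+820784250→2758334150, (17,11):28936908·11+193754990→512060978, (17,12):2757118·12+28936908→62022324, (17,13):165620·13+2757118→4910178, (17,14):6020·14+165620→249900, (17,15):120·15+6020→7820, (17,16):1·16+120→136, (17,17):0·17+1→1
@18  (18,1):1·1+0→1, (18,2):65535·2+1→131071, (18,3):21457825·3+65535→64439010, (18,4):694337290·4+21457825→2798806985, (18,5):5652751651·5+694337290→28958095545, (18,6):17505749898·6+5652751651→110687251039, (18,7):25708104786·7+17505749898→197462483400, (18,8):20415995028·8+25708104786→189036065010, (18,9):9528822303·9+20415995028→106175395755, (18,10):2758334150·10+9528822303→37112163803, (18,11):512060978·11+2758334150→8391004908, (18,12):62022324·12+512060978→1256328866, (18,13):4910178·13+62022324→125854638, (18,14):249900·14+4910178→8408778, (18,15):7820·15+249900→367200, (18,16):136·16+7820→9996, (18,17):1·17+136→153, (18,18):0·18+1→1
B_17 = ΣS(17,k) = 1+65535+21457825+694337290+5652751651+17505749898+25708104786+20415995028+9528822303+2758334150+512060978+62022324+4910178+249900+7820+136+1 = 82864869804
B_18 = ΣS(18,k) = 1+131071+64439010+2798806985+28958095545+110687251039+197462483400+189036065010+106175395755+37112163803+8391004908+1256328866+125854638+8408778+367200+9996+153+1 = 682076806159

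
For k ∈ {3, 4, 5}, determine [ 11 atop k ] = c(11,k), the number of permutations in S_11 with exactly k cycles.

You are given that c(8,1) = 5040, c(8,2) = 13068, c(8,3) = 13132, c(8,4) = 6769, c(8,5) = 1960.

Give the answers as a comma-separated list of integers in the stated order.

[9] T[9,1]:8*5040+0=40320 · T[9,2]:8*13068+5040=109584 · T[9,3]:8*13132+13068=118124 · T[9,4]:8*6769+13132=67284 · T[9,5]:8*1960+6769=22449
[10] T[10,2]:9*109584+40320=1026576 · T[10,3]:9*118124+109584=1172700 · T[10,4]:9*67284+118124=723680 · T[10,5]:9*22449+67284=269325
[11] T[11,3]:10*1172700+1026576=12753576 · T[11,4]:10*723680+1172700=8409500 · T[11,5]:10*269325+723680=3416930
Read c(11,3) = 12753576, c(11,4) = 8409500, c(11,5) = 3416930.

12753576, 8409500, 3416930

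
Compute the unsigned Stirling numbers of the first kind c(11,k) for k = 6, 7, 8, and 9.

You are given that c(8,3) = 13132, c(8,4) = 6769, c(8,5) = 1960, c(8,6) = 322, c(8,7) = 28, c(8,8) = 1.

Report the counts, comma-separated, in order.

902055, 157773, 18150, 1320

row 9: T[9][4]=8·6769+13132=67284  T[9][5]=8·1960+6769=22449  T[9][6]=8·322+1960=4536  T[9][7]=8·28+322=546  T[9][8]=8·1+28=36  T[9][9]=8·0+1=1
row 10: T[10][5]=9·22449+67284=269325  T[10][6]=9·4536+22449=63273  T[10][7]=9·546+4536=9450  T[10][8]=9·36+546=870  T[10][9]=9·1+36=45
row 11: T[11][6]=10·63273+269325=902055  T[11][7]=10·9450+63273=157773  T[11][8]=10·870+9450=18150  T[11][9]=10·45+870=1320
Read c(11,6) = 902055, c(11,7) = 157773, c(11,8) = 18150, c(11,9) = 1320.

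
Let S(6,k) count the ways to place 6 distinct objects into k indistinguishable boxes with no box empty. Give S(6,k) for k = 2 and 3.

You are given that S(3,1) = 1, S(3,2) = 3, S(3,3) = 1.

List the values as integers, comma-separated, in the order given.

31, 90

row 4: T[4][1]=1·1+0=1  T[4][2]=2·3+1=7  T[4][3]=3·1+3=6
row 5: T[5][1]=1·1+0=1  T[5][2]=2·7+1=15  T[5][3]=3·6+7=25
row 6: T[6][2]=2·15+1=31  T[6][3]=3·25+15=90
Read S(6,2) = 31, S(6,3) = 90.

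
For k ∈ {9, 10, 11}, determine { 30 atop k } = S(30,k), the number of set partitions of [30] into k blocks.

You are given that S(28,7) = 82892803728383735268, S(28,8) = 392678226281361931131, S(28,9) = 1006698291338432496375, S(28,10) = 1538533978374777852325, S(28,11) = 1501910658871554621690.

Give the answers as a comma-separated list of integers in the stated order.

88300984248924568770870, 173373343599189364594756, 215047101560666876619690

r29: T_29,8=8×392678226281361931131+82892803728383735268=3224318613979279184316; T_29,9=9×1006698291338432496375+392678226281361931131=9452962848327254398506; T_29,10=10×1538533978374777852325+1006698291338432496375=16392038075086211019625; T_29,11=11×1501910658871554621690+1538533978374777852325=18059551225961878690915
r30: T_30,9=9×9452962848327254398506+3224318613979279184316=88300984248924568770870; T_30,10=10×16392038075086211019625+9452962848327254398506=173373343599189364594756; T_30,11=11×18059551225961878690915+16392038075086211019625=215047101560666876619690
Read S(30,9) = 88300984248924568770870, S(30,10) = 173373343599189364594756, S(30,11) = 215047101560666876619690.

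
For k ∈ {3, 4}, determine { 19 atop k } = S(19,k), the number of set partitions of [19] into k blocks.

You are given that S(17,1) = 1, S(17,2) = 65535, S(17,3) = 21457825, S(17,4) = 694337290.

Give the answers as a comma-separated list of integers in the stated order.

193448101, 11259666950

r18: T_18,2=2×65535+1=131071; T_18,3=3×21457825+65535=64439010; T_18,4=4×694337290+21457825=2798806985
r19: T_19,3=3×64439010+131071=193448101; T_19,4=4×2798806985+64439010=11259666950
Read S(19,3) = 193448101, S(19,4) = 11259666950.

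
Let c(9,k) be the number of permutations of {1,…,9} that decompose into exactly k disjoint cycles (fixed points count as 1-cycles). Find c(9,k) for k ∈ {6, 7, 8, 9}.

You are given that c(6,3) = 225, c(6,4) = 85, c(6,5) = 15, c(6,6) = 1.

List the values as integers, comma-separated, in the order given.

@7  (7,4):85·6+225→735, (7,5):15·6+85→175, (7,6):1·6+15→21, (7,7):0·6+1→1
@8  (8,5):175·7+735→1960, (8,6):21·7+175→322, (8,7):1·7+21→28, (8,8):0·7+1→1
@9  (9,6):322·8+1960→4536, (9,7):28·8+322→546, (9,8):1·8+28→36, (9,9):0·8+1→1
Read c(9,6) = 4536, c(9,7) = 546, c(9,8) = 36, c(9,9) = 1.

4536, 546, 36, 1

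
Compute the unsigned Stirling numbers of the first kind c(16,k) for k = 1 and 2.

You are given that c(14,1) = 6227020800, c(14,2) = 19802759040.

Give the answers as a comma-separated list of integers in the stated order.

1307674368000, 4339163001600

row 15: T[15][1]=14·6227020800+0=87178291200  T[15][2]=14·19802759040+6227020800=283465647360
row 16: T[16][1]=15·87178291200+0=1307674368000  T[16][2]=15·283465647360+87178291200=4339163001600
Read c(16,1) = 1307674368000, c(16,2) = 4339163001600.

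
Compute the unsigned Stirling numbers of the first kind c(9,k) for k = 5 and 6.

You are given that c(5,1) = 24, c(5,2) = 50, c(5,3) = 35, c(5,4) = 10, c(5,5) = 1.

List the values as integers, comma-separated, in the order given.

@6  (6,2):50·5+24→274, (6,3):35·5+50→225, (6,4):10·5+35→85, (6,5):1·5+10→15, (6,6):0·5+1→1
@7  (7,3):225·6+274→1624, (7,4):85·6+225→735, (7,5):15·6+85→175, (7,6):1·6+15→21
@8  (8,4):735·7+1624→6769, (8,5):175·7+735→1960, (8,6):21·7+175→322
@9  (9,5):1960·8+6769→22449, (9,6):322·8+1960→4536
Read c(9,5) = 22449, c(9,6) = 4536.

22449, 4536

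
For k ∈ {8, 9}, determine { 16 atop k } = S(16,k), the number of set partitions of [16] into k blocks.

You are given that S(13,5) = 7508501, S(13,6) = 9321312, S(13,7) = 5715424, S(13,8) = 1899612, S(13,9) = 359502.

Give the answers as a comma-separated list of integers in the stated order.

@14  (14,6):9321312·6+7508501→63436373, (14,7):5715424·7+9321312→49329280, (14,8):1899612·8+5715424→20912320, (14,9):359502·9+1899612→5135130
@15  (15,7):49329280·7+63436373→408741333, (15,8):20912320·8+49329280→216627840, (15,9):5135130·9+20912320→67128490
@16  (16,8):216627840·8+408741333→2141764053, (16,9):67128490·9+216627840→820784250
Read S(16,8) = 2141764053, S(16,9) = 820784250.

2141764053, 820784250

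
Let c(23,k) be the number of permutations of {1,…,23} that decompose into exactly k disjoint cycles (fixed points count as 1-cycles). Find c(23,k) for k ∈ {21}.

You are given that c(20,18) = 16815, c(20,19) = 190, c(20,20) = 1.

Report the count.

30107

r21: T_21,19=20×190+16815=20615; T_21,20=20×1+190=210; T_21,21=20×0+1=1
r22: T_22,20=21×210+20615=25025; T_22,21=21×1+210=231
r23: T_23,21=22×231+25025=30107
Read c(23,21) = 30107.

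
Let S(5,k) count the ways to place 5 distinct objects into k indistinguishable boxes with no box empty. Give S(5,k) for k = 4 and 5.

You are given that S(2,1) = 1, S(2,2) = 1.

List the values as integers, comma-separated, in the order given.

[3] T[3,2]:2*1+1=3 · T[3,3]:3*0+1=1
[4] T[4,3]:3*1+3=6 · T[4,4]:4*0+1=1
[5] T[5,4]:4*1+6=10 · T[5,5]:5*0+1=1
Read S(5,4) = 10, S(5,5) = 1.

10, 1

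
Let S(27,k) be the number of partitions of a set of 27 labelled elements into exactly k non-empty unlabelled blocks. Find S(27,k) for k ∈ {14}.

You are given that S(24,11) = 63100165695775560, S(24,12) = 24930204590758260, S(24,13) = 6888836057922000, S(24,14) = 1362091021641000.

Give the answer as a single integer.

@25  (25,12):24930204590758260·12+63100165695775560→362262620784874680, (25,13):6888836057922000·13+24930204590758260→114485073343744260, (25,14):1362091021641000·14+6888836057922000→25958110360896000
@26  (26,13):114485073343744260·13+362262620784874680→1850568574253550060, (26,14):25958110360896000·14+114485073343744260→477898618396288260
@27  (27,14):477898618396288260·14+1850568574253550060→8541149231801585700
Read S(27,14) = 8541149231801585700.

8541149231801585700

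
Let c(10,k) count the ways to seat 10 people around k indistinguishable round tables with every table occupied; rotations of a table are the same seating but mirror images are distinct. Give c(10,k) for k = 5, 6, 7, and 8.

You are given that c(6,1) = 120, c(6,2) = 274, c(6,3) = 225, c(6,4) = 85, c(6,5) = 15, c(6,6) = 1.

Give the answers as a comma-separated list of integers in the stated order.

row 7: T[7][2]=6·274+120=1764  T[7][3]=6·225+274=1624  T[7][4]=6·85+225=735  T[7][5]=6·15+85=175  T[7][6]=6·1+15=21  T[7][7]=6·0+1=1
row 8: T[8][3]=7·1624+1764=13132  T[8][4]=7·735+1624=6769  T[8][5]=7·175+735=1960  T[8][6]=7·21+175=322  T[8][7]=7·1+21=28  T[8][8]=7·0+1=1
row 9: T[9][4]=8·6769+13132=67284  T[9][5]=8·1960+6769=22449  T[9][6]=8·322+1960=4536  T[9][7]=8·28+322=546  T[9][8]=8·1+28=36
row 10: T[10][5]=9·22449+67284=269325  T[10][6]=9·4536+22449=63273  T[10][7]=9·546+4536=9450  T[10][8]=9·36+546=870
Read c(10,5) = 269325, c(10,6) = 63273, c(10,7) = 9450, c(10,8) = 870.

269325, 63273, 9450, 870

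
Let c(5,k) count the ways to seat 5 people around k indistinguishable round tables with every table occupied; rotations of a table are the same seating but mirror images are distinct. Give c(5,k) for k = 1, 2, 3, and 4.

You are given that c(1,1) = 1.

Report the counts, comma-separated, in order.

24, 50, 35, 10

r2: T_2,1=1×1+0=1; T_2,2=1×0+1=1
r3: T_3,1=2×1+0=2; T_3,2=2×1+1=3; T_3,3=2×0+1=1
r4: T_4,1=3×2+0=6; T_4,2=3×3+2=11; T_4,3=3×1+3=6; T_4,4=3×0+1=1
r5: T_5,1=4×6+0=24; T_5,2=4×11+6=50; T_5,3=4×6+11=35; T_5,4=4×1+6=10
Read c(5,1) = 24, c(5,2) = 50, c(5,3) = 35, c(5,4) = 10.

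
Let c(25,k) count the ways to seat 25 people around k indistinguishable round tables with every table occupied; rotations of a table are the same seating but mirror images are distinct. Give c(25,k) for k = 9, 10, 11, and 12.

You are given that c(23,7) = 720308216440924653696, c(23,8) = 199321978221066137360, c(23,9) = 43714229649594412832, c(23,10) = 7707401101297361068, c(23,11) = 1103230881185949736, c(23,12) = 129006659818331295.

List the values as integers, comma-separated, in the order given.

i=24: T(24,8)=720308216440924653696+23·199321978221066137360=5304713715525445812976 | T(24,9)=199321978221066137360+23·43714229649594412832=1204749260161737632496 | T(24,10)=43714229649594412832+23·7707401101297361068=220984454979433717396 | T(24,11)=7707401101297361068+23·1103230881185949736=33081711368574204996 | T(24,12)=1103230881185949736+23·129006659818331295=4070384057007569521
i=25: T(25,9)=5304713715525445812976+24·1204749260161737632496=34218695959407148992880 | T(25,10)=1204749260161737632496+24·220984454979433717396=6508376179668146850000 | T(25,11)=220984454979433717396+24·33081711368574204996=1014945527825214637300 | T(25,12)=33081711368574204996+24·4070384057007569521=130770928736755873500
Read c(25,9) = 34218695959407148992880, c(25,10) = 6508376179668146850000, c(25,11) = 1014945527825214637300, c(25,12) = 130770928736755873500.

34218695959407148992880, 6508376179668146850000, 1014945527825214637300, 130770928736755873500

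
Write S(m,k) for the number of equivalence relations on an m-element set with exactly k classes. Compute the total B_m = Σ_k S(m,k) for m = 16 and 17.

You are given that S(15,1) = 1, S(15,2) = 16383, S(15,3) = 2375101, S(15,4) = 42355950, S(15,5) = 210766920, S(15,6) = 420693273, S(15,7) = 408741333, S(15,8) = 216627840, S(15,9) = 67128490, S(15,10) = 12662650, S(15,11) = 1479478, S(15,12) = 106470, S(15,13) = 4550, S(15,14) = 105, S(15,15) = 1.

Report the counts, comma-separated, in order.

[16] T[16,1]:1*1+0=1 · T[16,2]:2*16383+1=32767 · T[16,3]:3*2375101+16383=7141686 · T[16,4]:4*42355950+2375101=171798901 · T[16,5]:5*210766920+42355950=1096190550 · T[16,6]:6*420693273+210766920=2734926558 · T[16,7]:7*408741333+420693273=3281882604 · T[16,8]:8*216627840+408741333=2141764053 · T[16,9]:9*67128490+216627840=820784250 · T[16,10]:10*12662650+67128490=193754990 · T[16,11]:11*1479478+12662650=28936908 · T[16,12]:12*106470+1479478=2757118 · T[16,13]:13*4550+106470=165620 · T[16,14]:14*105+4550=6020 · T[16,15]:15*1+105=120 · T[16,16]:16*0+1=1
[17] T[17,1]:1*1+0=1 · T[17,2]:2*32767+1=65535 · T[17,3]:3*7141686+32767=21457825 · T[17,4]:4*171798901+7141686=694337290 · T[17,5]:5*1096190550+171798901=5652751651 · T[17,6]:6*2734926558+1096190550=17505749898 · T[17,7]:7*3281882604+2734926558=25708104786 · T[17,8]:8*2141764053+3281882604=20415995028 · T[17,9]:9*820784250+2141764053=9528822303 · T[17,10]:10*193754990+820784250=2758334150 · T[17,11]:11*28936908+193754990=512060978 · T[17,12]:12*2757118+28936908=62022324 · T[17,13]:13*165620+2757118=4910178 · T[17,14]:14*6020+165620=249900 · T[17,15]:15*120+6020=7820 · T[17,16]:16*1+120=136 · T[17,17]:17*0+1=1
B_16 = ΣS(16,k) = 1+32767+7141686+171798901+1096190550+2734926558+3281882604+2141764053+820784250+193754990+28936908+2757118+165620+6020+120+1 = 10480142147
B_17 = ΣS(17,k) = 1+65535+21457825+694337290+5652751651+17505749898+25708104786+20415995028+9528822303+2758334150+512060978+62022324+4910178+249900+7820+136+1 = 82864869804

10480142147, 82864869804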